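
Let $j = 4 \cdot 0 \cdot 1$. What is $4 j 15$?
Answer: $0$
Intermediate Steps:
$j = 0$ ($j = 0 \cdot 1 = 0$)
$4 j 15 = 4 \cdot 0 \cdot 15 = 0 \cdot 15 = 0$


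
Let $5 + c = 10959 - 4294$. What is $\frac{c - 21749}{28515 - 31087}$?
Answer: $\frac{15089}{2572} \approx 5.8666$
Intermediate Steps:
$c = 6660$ ($c = -5 + \left(10959 - 4294\right) = -5 + 6665 = 6660$)
$\frac{c - 21749}{28515 - 31087} = \frac{6660 - 21749}{28515 - 31087} = - \frac{15089}{-2572} = \left(-15089\right) \left(- \frac{1}{2572}\right) = \frac{15089}{2572}$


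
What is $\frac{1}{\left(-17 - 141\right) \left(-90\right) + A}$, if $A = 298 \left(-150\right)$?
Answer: $- \frac{1}{30480} \approx -3.2808 \cdot 10^{-5}$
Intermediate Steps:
$A = -44700$
$\frac{1}{\left(-17 - 141\right) \left(-90\right) + A} = \frac{1}{\left(-17 - 141\right) \left(-90\right) - 44700} = \frac{1}{\left(-158\right) \left(-90\right) - 44700} = \frac{1}{14220 - 44700} = \frac{1}{-30480} = - \frac{1}{30480}$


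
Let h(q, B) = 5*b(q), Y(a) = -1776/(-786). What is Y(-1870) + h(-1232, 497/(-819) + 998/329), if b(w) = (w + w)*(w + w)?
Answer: 3976699176/131 ≈ 3.0356e+7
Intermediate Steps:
b(w) = 4*w**2 (b(w) = (2*w)*(2*w) = 4*w**2)
Y(a) = 296/131 (Y(a) = -1776*(-1/786) = 296/131)
h(q, B) = 20*q**2 (h(q, B) = 5*(4*q**2) = 20*q**2)
Y(-1870) + h(-1232, 497/(-819) + 998/329) = 296/131 + 20*(-1232)**2 = 296/131 + 20*1517824 = 296/131 + 30356480 = 3976699176/131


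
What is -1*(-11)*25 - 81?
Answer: 194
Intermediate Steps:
-1*(-11)*25 - 81 = 11*25 - 81 = 275 - 81 = 194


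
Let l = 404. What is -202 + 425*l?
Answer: 171498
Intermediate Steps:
-202 + 425*l = -202 + 425*404 = -202 + 171700 = 171498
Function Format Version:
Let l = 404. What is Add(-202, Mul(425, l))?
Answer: 171498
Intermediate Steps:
Add(-202, Mul(425, l)) = Add(-202, Mul(425, 404)) = Add(-202, 171700) = 171498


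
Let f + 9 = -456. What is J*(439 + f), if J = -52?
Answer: 1352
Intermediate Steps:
f = -465 (f = -9 - 456 = -465)
J*(439 + f) = -52*(439 - 465) = -52*(-26) = 1352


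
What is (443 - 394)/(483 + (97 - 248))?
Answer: 49/332 ≈ 0.14759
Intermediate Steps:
(443 - 394)/(483 + (97 - 248)) = 49/(483 - 151) = 49/332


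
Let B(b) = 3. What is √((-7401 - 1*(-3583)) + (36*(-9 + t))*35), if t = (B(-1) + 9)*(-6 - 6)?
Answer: I*√196598 ≈ 443.39*I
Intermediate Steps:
t = -144 (t = (3 + 9)*(-6 - 6) = 12*(-12) = -144)
√((-7401 - 1*(-3583)) + (36*(-9 + t))*35) = √((-7401 - 1*(-3583)) + (36*(-9 - 144))*35) = √((-7401 + 3583) + (36*(-153))*35) = √(-3818 - 5508*35) = √(-3818 - 192780) = √(-196598) = I*√196598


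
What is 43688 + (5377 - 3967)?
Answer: 45098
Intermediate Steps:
43688 + (5377 - 3967) = 43688 + 1410 = 45098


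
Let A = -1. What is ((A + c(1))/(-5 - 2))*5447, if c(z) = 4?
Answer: -16341/7 ≈ -2334.4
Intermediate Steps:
((A + c(1))/(-5 - 2))*5447 = ((-1 + 4)/(-5 - 2))*5447 = (3/(-7))*5447 = (3*(-1/7))*5447 = -3/7*5447 = -16341/7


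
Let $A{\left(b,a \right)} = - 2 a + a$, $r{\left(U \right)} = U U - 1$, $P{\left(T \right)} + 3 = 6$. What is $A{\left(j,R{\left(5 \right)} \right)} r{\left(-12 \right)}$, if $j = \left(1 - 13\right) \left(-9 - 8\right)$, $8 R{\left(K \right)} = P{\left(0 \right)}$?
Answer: $- \frac{429}{8} \approx -53.625$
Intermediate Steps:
$P{\left(T \right)} = 3$ ($P{\left(T \right)} = -3 + 6 = 3$)
$R{\left(K \right)} = \frac{3}{8}$ ($R{\left(K \right)} = \frac{1}{8} \cdot 3 = \frac{3}{8}$)
$r{\left(U \right)} = -1 + U^{2}$ ($r{\left(U \right)} = U^{2} - 1 = -1 + U^{2}$)
$j = 204$ ($j = \left(-12\right) \left(-17\right) = 204$)
$A{\left(b,a \right)} = - a$
$A{\left(j,R{\left(5 \right)} \right)} r{\left(-12 \right)} = \left(-1\right) \frac{3}{8} \left(-1 + \left(-12\right)^{2}\right) = - \frac{3 \left(-1 + 144\right)}{8} = \left(- \frac{3}{8}\right) 143 = - \frac{429}{8}$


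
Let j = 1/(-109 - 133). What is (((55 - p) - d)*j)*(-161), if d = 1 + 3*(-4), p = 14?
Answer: 4186/121 ≈ 34.595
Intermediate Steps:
d = -11 (d = 1 - 12 = -11)
j = -1/242 (j = 1/(-242) = -1/242 ≈ -0.0041322)
(((55 - p) - d)*j)*(-161) = (((55 - 1*14) - 1*(-11))*(-1/242))*(-161) = (((55 - 14) + 11)*(-1/242))*(-161) = ((41 + 11)*(-1/242))*(-161) = (52*(-1/242))*(-161) = -26/121*(-161) = 4186/121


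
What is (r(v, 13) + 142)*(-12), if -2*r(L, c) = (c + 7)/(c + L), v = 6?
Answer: -32256/19 ≈ -1697.7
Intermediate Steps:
r(L, c) = -(7 + c)/(2*(L + c)) (r(L, c) = -(c + 7)/(2*(c + L)) = -(7 + c)/(2*(L + c)))
(r(v, 13) + 142)*(-12) = ((-7 - 1*13)/(2*(6 + 13)) + 142)*(-12) = ((½)*(-7 - 13)/19 + 142)*(-12) = ((½)*(1/19)*(-20) + 142)*(-12) = (-10/19 + 142)*(-12) = (2688/19)*(-12) = -32256/19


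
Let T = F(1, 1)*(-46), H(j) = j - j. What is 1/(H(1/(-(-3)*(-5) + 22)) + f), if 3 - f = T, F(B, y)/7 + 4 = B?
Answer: -1/963 ≈ -0.0010384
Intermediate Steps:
F(B, y) = -28 + 7*B
H(j) = 0
T = 966 (T = (-28 + 7*1)*(-46) = (-28 + 7)*(-46) = -21*(-46) = 966)
f = -963 (f = 3 - 1*966 = 3 - 966 = -963)
1/(H(1/(-(-3)*(-5) + 22)) + f) = 1/(0 - 963) = 1/(-963) = -1/963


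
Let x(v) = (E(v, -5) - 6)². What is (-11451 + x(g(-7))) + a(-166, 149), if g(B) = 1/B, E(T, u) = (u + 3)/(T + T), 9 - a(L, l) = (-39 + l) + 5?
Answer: -11556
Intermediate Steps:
a(L, l) = 43 - l (a(L, l) = 9 - ((-39 + l) + 5) = 9 - (-34 + l) = 9 + (34 - l) = 43 - l)
E(T, u) = (3 + u)/(2*T) (E(T, u) = (3 + u)/((2*T)) = (3 + u)*(1/(2*T)) = (3 + u)/(2*T))
g(B) = 1/B
x(v) = (-6 - 1/v)² (x(v) = ((3 - 5)/(2*v) - 6)² = ((½)*(-2)/v - 6)² = (-1/v - 6)² = (-6 - 1/v)²)
(-11451 + x(g(-7))) + a(-166, 149) = (-11451 + (1 + 6/(-7))²/(1/(-7))²) + (43 - 1*149) = (-11451 + (1 + 6*(-⅐))²/(-⅐)²) + (43 - 149) = (-11451 + 49*(1 - 6/7)²) - 106 = (-11451 + 49*(⅐)²) - 106 = (-11451 + 49*(1/49)) - 106 = (-11451 + 1) - 106 = -11450 - 106 = -11556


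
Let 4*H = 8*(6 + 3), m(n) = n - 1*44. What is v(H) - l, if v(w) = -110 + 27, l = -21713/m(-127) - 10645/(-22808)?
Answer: -820764343/3900168 ≈ -210.44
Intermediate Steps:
m(n) = -44 + n (m(n) = n - 44 = -44 + n)
H = 18 (H = (8*(6 + 3))/4 = (8*9)/4 = (¼)*72 = 18)
l = 497050399/3900168 (l = -21713/(-44 - 127) - 10645/(-22808) = -21713/(-171) - 10645*(-1/22808) = -21713*(-1/171) + 10645/22808 = 21713/171 + 10645/22808 = 497050399/3900168 ≈ 127.44)
v(w) = -83
v(H) - l = -83 - 1*497050399/3900168 = -83 - 497050399/3900168 = -820764343/3900168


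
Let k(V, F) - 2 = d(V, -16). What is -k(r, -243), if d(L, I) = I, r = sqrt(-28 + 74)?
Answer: 14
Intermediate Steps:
r = sqrt(46) ≈ 6.7823
k(V, F) = -14 (k(V, F) = 2 - 16 = -14)
-k(r, -243) = -1*(-14) = 14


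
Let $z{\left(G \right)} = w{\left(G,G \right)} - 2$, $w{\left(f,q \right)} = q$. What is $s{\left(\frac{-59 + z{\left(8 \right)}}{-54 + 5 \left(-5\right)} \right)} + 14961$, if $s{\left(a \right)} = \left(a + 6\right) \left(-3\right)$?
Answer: $\frac{1180338}{79} \approx 14941.0$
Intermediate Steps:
$z{\left(G \right)} = -2 + G$ ($z{\left(G \right)} = G - 2 = -2 + G$)
$s{\left(a \right)} = -18 - 3 a$ ($s{\left(a \right)} = \left(6 + a\right) \left(-3\right) = -18 - 3 a$)
$s{\left(\frac{-59 + z{\left(8 \right)}}{-54 + 5 \left(-5\right)} \right)} + 14961 = \left(-18 - 3 \frac{-59 + \left(-2 + 8\right)}{-54 + 5 \left(-5\right)}\right) + 14961 = \left(-18 - 3 \frac{-59 + 6}{-54 - 25}\right) + 14961 = \left(-18 - 3 \left(- \frac{53}{-79}\right)\right) + 14961 = \left(-18 - 3 \left(\left(-53\right) \left(- \frac{1}{79}\right)\right)\right) + 14961 = \left(-18 - \frac{159}{79}\right) + 14961 = - \frac{1581}{79} + 14961 = \frac{1180338}{79}$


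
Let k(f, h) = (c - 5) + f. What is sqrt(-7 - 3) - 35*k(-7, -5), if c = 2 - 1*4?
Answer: 490 + I*sqrt(10) ≈ 490.0 + 3.1623*I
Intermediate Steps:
c = -2 (c = 2 - 4 = -2)
k(f, h) = -7 + f (k(f, h) = (-2 - 5) + f = -7 + f)
sqrt(-7 - 3) - 35*k(-7, -5) = sqrt(-7 - 3) - 35*(-7 - 7) = sqrt(-10) - 35*(-14) = I*sqrt(10) + 490 = 490 + I*sqrt(10)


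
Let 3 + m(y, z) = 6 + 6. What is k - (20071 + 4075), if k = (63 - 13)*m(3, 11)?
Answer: -23696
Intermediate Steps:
m(y, z) = 9 (m(y, z) = -3 + (6 + 6) = -3 + 12 = 9)
k = 450 (k = (63 - 13)*9 = 50*9 = 450)
k - (20071 + 4075) = 450 - (20071 + 4075) = 450 - 1*24146 = 450 - 24146 = -23696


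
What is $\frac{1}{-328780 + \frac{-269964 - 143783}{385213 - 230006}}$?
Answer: $- \frac{155207}{51029371207} \approx -3.0415 \cdot 10^{-6}$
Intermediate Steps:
$\frac{1}{-328780 + \frac{-269964 - 143783}{385213 - 230006}} = \frac{1}{-328780 - \frac{413747}{385213 - 230006}} = \frac{1}{-328780 - \frac{413747}{155207}} = \frac{1}{- \frac{51029371207}{155207}} = - \frac{155207}{51029371207}$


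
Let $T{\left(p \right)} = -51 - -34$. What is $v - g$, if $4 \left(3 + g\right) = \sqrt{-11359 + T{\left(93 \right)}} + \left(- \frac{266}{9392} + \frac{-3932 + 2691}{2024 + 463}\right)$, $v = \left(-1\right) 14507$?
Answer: $- \frac{677559920725}{46715808} - 3 i \sqrt{79} \approx -14504.0 - 26.665 i$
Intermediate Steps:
$T{\left(p \right)} = -17$ ($T{\left(p \right)} = -51 + 34 = -17$)
$v = -14507$
$g = - \frac{146305931}{46715808} + 3 i \sqrt{79}$ ($g = -3 + \frac{\sqrt{-11359 - 17} + \left(- \frac{266}{9392} + \frac{-3932 + 2691}{2024 + 463}\right)}{4} = -3 + \frac{\sqrt{-11376} - \left(\frac{133}{4696} + \frac{1241}{2487}\right)}{4} = -3 + \frac{12 i \sqrt{79} - \frac{6158507}{11678952}}{4} = -3 + \frac{- \frac{6158507}{11678952} + 12 i \sqrt{79}}{4} = -3 - \left(\frac{6158507}{46715808} - 3 i \sqrt{79}\right) = - \frac{146305931}{46715808} + 3 i \sqrt{79} \approx -3.1318 + 26.665 i$)
$v - g = -14507 - \left(- \frac{146305931}{46715808} + 3 i \sqrt{79}\right) = -14507 + \left(\frac{146305931}{46715808} - 3 i \sqrt{79}\right) = - \frac{677559920725}{46715808} - 3 i \sqrt{79}$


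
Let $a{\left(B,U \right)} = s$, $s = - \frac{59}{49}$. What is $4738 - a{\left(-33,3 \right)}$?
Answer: $\frac{232221}{49} \approx 4739.2$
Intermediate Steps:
$s = - \frac{59}{49}$ ($s = \left(-59\right) \frac{1}{49} = - \frac{59}{49} \approx -1.2041$)
$a{\left(B,U \right)} = - \frac{59}{49}$
$4738 - a{\left(-33,3 \right)} = 4738 - - \frac{59}{49} = 4738 + \frac{59}{49} = \frac{232221}{49}$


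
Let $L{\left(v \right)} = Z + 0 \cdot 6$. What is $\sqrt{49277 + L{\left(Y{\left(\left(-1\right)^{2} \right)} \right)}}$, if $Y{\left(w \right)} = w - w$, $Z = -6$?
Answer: $\sqrt{49271} \approx 221.97$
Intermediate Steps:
$Y{\left(w \right)} = 0$
$L{\left(v \right)} = -6$ ($L{\left(v \right)} = -6 + 0 \cdot 6 = -6 + 0 = -6$)
$\sqrt{49277 + L{\left(Y{\left(\left(-1\right)^{2} \right)} \right)}} = \sqrt{49277 - 6} = \sqrt{49271}$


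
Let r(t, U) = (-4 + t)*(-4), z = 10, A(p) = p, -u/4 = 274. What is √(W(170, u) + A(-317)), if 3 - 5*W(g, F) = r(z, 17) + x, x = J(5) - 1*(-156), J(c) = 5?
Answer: 3*I*√955/5 ≈ 18.542*I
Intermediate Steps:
u = -1096 (u = -4*274 = -1096)
r(t, U) = 16 - 4*t
x = 161 (x = 5 - 1*(-156) = 5 + 156 = 161)
W(g, F) = -134/5 (W(g, F) = ⅗ - ((16 - 4*10) + 161)/5 = ⅗ - ((16 - 40) + 161)/5 = ⅗ - (-24 + 161)/5 = ⅗ - ⅕*137 = ⅗ - 137/5 = -134/5)
√(W(170, u) + A(-317)) = √(-134/5 - 317) = √(-1719/5) = 3*I*√955/5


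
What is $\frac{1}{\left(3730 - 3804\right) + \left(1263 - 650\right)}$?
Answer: $\frac{1}{539} \approx 0.0018553$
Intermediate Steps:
$\frac{1}{\left(3730 - 3804\right) + \left(1263 - 650\right)} = \frac{1}{\left(3730 - 3804\right) + 613} = \frac{1}{-74 + 613} = \frac{1}{539}$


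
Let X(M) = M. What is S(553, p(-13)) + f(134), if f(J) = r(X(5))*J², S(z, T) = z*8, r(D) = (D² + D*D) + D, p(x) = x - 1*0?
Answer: 992004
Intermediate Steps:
p(x) = x (p(x) = x + 0 = x)
r(D) = D + 2*D² (r(D) = (D² + D²) + D = 2*D² + D = D + 2*D²)
S(z, T) = 8*z
f(J) = 55*J² (f(J) = (5*(1 + 2*5))*J² = (5*(1 + 10))*J² = (5*11)*J² = 55*J²)
S(553, p(-13)) + f(134) = 8*553 + 55*134² = 4424 + 55*17956 = 4424 + 987580 = 992004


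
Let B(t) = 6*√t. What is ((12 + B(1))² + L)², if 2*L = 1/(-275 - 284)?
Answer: 131211297361/1249924 ≈ 1.0498e+5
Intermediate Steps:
L = -1/1118 (L = 1/(2*(-275 - 284)) = (½)/(-559) = (½)*(-1/559) = -1/1118 ≈ -0.00089445)
((12 + B(1))² + L)² = ((12 + 6*√1)² - 1/1118)² = ((12 + 6*1)² - 1/1118)² = ((12 + 6)² - 1/1118)² = (18² - 1/1118)² = (324 - 1/1118)² = (362231/1118)² = 131211297361/1249924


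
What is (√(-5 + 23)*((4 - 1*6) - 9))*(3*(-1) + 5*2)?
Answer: -231*√2 ≈ -326.68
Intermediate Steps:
(√(-5 + 23)*((4 - 1*6) - 9))*(3*(-1) + 5*2) = (√18*((4 - 6) - 9))*(-3 + 10) = ((3*√2)*(-2 - 9))*7 = ((3*√2)*(-11))*7 = -33*√2*7 = -231*√2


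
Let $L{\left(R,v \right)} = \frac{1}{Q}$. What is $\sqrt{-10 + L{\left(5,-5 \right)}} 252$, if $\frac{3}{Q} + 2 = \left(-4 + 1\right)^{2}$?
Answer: $84 i \sqrt{69} \approx 697.76 i$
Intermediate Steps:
$Q = \frac{3}{7}$ ($Q = \frac{3}{-2 + \left(-4 + 1\right)^{2}} = \frac{3}{-2 + \left(-3\right)^{2}} = \frac{3}{-2 + 9} = \frac{3}{7} \approx 0.42857$)
$L{\left(R,v \right)} = \frac{7}{3}$ ($L{\left(R,v \right)} = \frac{1}{\frac{3}{7}} = \frac{7}{3}$)
$\sqrt{-10 + L{\left(5,-5 \right)}} 252 = \sqrt{-10 + \frac{7}{3}} \cdot 252 = \sqrt{- \frac{23}{3}} \cdot 252 = \frac{i \sqrt{69}}{3} \cdot 252 = 84 i \sqrt{69}$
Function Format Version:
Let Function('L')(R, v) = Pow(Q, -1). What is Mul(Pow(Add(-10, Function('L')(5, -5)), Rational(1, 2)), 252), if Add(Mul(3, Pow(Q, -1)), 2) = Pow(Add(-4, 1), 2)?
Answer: Mul(84, I, Pow(69, Rational(1, 2))) ≈ Mul(697.76, I)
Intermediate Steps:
Q = Rational(3, 7) (Q = Mul(3, Pow(Add(-2, Pow(Add(-4, 1), 2)), -1)) = Mul(3, Pow(Add(-2, Pow(-3, 2)), -1)) = Mul(3, Pow(Add(-2, 9), -1)) = Mul(3, Pow(7, -1)) = Mul(3, Rational(1, 7)) = Rational(3, 7) ≈ 0.42857)
Function('L')(R, v) = Rational(7, 3) (Function('L')(R, v) = Pow(Rational(3, 7), -1) = Rational(7, 3))
Mul(Pow(Add(-10, Function('L')(5, -5)), Rational(1, 2)), 252) = Mul(Pow(Add(-10, Rational(7, 3)), Rational(1, 2)), 252) = Mul(Pow(Rational(-23, 3), Rational(1, 2)), 252) = Mul(Mul(Rational(1, 3), I, Pow(69, Rational(1, 2))), 252) = Mul(84, I, Pow(69, Rational(1, 2)))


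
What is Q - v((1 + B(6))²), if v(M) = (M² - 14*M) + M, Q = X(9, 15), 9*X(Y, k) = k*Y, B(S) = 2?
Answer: 51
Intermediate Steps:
X(Y, k) = Y*k/9 (X(Y, k) = (k*Y)/9 = (Y*k)/9 = Y*k/9)
Q = 15 (Q = (⅑)*9*15 = 15)
v(M) = M² - 13*M
Q - v((1 + B(6))²) = 15 - (1 + 2)²*(-13 + (1 + 2)²) = 15 - 3²*(-13 + 3²) = 15 - 9*(-13 + 9) = 15 - 9*(-4) = 15 - 1*(-36) = 15 + 36 = 51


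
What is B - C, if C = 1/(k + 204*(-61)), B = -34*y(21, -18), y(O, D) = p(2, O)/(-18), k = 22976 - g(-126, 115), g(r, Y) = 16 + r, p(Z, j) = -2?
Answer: -361837/95778 ≈ -3.7779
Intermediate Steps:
k = 23086 (k = 22976 - (16 - 126) = 22976 - 1*(-110) = 22976 + 110 = 23086)
y(O, D) = ⅑ (y(O, D) = -2/(-18) = -2*(-1/18) = ⅑)
B = -34/9 (B = -34*⅑ = -34/9 ≈ -3.7778)
C = 1/10642 (C = 1/(23086 + 204*(-61)) = 1/(23086 - 12444) = 1/10642 ≈ 9.3967e-5)
B - C = -34/9 - 1*1/10642 = -34/9 - 1/10642 = -361837/95778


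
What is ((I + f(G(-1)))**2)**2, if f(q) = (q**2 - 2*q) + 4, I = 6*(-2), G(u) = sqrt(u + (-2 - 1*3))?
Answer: 10768 + 19264*I*sqrt(6) ≈ 10768.0 + 47187.0*I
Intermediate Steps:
G(u) = sqrt(-5 + u) (G(u) = sqrt(u + (-2 - 3)) = sqrt(u - 5) = sqrt(-5 + u))
I = -12
f(q) = 4 + q**2 - 2*q
((I + f(G(-1)))**2)**2 = ((-12 + (4 + (sqrt(-5 - 1))**2 - 2*sqrt(-5 - 1)))**2)**2 = ((-12 + (4 + (sqrt(-6))**2 - 2*I*sqrt(6)))**2)**2 = ((-12 + (4 + (I*sqrt(6))**2 - 2*I*sqrt(6)))**2)**2 = ((-12 + (4 - 6 - 2*I*sqrt(6)))**2)**2 = ((-12 + (-2 - 2*I*sqrt(6)))**2)**2 = ((-14 - 2*I*sqrt(6))**2)**2 = (-14 - 2*I*sqrt(6))**4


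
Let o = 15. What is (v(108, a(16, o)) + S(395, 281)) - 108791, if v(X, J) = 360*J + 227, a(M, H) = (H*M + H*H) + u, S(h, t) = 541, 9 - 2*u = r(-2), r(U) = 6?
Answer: 59917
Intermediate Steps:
u = 3/2 (u = 9/2 - ½*6 = 9/2 - 3 = 3/2 ≈ 1.5000)
a(M, H) = 3/2 + H² + H*M (a(M, H) = (H*M + H*H) + 3/2 = (H*M + H²) + 3/2 = (H² + H*M) + 3/2 = 3/2 + H² + H*M)
v(X, J) = 227 + 360*J
(v(108, a(16, o)) + S(395, 281)) - 108791 = ((227 + 360*(3/2 + 15² + 15*16)) + 541) - 108791 = ((227 + 360*(3/2 + 225 + 240)) + 541) - 108791 = ((227 + 360*(933/2)) + 541) - 108791 = ((227 + 167940) + 541) - 108791 = (168167 + 541) - 108791 = 168708 - 108791 = 59917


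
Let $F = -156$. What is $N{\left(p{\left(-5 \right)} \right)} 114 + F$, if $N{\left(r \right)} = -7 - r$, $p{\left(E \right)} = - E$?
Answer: $-1524$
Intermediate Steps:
$N{\left(p{\left(-5 \right)} \right)} 114 + F = \left(-7 - \left(-1\right) \left(-5\right)\right) 114 - 156 = \left(-7 - 5\right) 114 - 156 = \left(-12\right) 114 - 156 = -1368 - 156 = -1524$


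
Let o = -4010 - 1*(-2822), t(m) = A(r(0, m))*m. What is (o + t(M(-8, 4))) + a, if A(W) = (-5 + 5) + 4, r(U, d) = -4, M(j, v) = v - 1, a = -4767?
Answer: -5943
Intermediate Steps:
M(j, v) = -1 + v
A(W) = 4 (A(W) = 0 + 4 = 4)
t(m) = 4*m
o = -1188 (o = -4010 + 2822 = -1188)
(o + t(M(-8, 4))) + a = (-1188 + 4*(-1 + 4)) - 4767 = (-1188 + 4*3) - 4767 = (-1188 + 12) - 4767 = -1176 - 4767 = -5943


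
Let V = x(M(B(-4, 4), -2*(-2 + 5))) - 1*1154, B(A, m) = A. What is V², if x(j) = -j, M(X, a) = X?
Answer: 1322500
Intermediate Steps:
V = -1150 (V = -1*(-4) - 1*1154 = 4 - 1154 = -1150)
V² = (-1150)² = 1322500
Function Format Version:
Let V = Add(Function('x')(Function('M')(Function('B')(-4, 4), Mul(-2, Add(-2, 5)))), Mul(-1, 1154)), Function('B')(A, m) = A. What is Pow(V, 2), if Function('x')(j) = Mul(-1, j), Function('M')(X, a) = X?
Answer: 1322500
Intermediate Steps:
V = -1150 (V = Add(Mul(-1, -4), Mul(-1, 1154)) = Add(4, -1154) = -1150)
Pow(V, 2) = Pow(-1150, 2) = 1322500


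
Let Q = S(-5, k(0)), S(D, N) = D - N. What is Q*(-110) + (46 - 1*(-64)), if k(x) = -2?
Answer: 440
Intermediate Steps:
Q = -3 (Q = -5 - 1*(-2) = -5 + 2 = -3)
Q*(-110) + (46 - 1*(-64)) = -3*(-110) + (46 - 1*(-64)) = 330 + (46 + 64) = 330 + 110 = 440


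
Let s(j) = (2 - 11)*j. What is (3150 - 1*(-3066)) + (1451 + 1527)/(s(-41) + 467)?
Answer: 2599777/418 ≈ 6219.6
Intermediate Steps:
s(j) = -9*j
(3150 - 1*(-3066)) + (1451 + 1527)/(s(-41) + 467) = (3150 - 1*(-3066)) + (1451 + 1527)/(-9*(-41) + 467) = (3150 + 3066) + 2978/(369 + 467) = 6216 + 2978/836 = 6216 + 2978*(1/836) = 6216 + 1489/418 = 2599777/418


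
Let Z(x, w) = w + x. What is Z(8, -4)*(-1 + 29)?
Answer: 112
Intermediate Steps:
Z(8, -4)*(-1 + 29) = (-4 + 8)*(-1 + 29) = 4*28 = 112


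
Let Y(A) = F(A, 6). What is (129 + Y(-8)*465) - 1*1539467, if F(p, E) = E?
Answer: -1536548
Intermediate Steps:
Y(A) = 6
(129 + Y(-8)*465) - 1*1539467 = (129 + 6*465) - 1*1539467 = (129 + 2790) - 1539467 = 2919 - 1539467 = -1536548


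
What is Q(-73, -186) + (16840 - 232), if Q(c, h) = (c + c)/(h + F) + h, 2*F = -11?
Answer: 6289918/383 ≈ 16423.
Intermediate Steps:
F = -11/2 (F = (½)*(-11) = -11/2 ≈ -5.5000)
Q(c, h) = h + 2*c/(-11/2 + h) (Q(c, h) = (c + c)/(h - 11/2) + h = (2*c)/(-11/2 + h) + h = 2*c/(-11/2 + h) + h = h + 2*c/(-11/2 + h))
Q(-73, -186) + (16840 - 232) = (-11*(-186) + 2*(-186)² + 4*(-73))/(-11 + 2*(-186)) + (16840 - 232) = (2046 + 2*34596 - 292)/(-11 - 372) + 16608 = (2046 + 69192 - 292)/(-383) + 16608 = -1/383*70946 + 16608 = -70946/383 + 16608 = 6289918/383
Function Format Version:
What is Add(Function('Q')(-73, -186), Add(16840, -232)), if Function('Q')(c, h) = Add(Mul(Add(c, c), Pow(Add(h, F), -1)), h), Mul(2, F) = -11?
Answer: Rational(6289918, 383) ≈ 16423.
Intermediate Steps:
F = Rational(-11, 2) (F = Mul(Rational(1, 2), -11) = Rational(-11, 2) ≈ -5.5000)
Function('Q')(c, h) = Add(h, Mul(2, c, Pow(Add(Rational(-11, 2), h), -1))) (Function('Q')(c, h) = Add(Mul(Add(c, c), Pow(Add(h, Rational(-11, 2)), -1)), h) = Add(Mul(Mul(2, c), Pow(Add(Rational(-11, 2), h), -1)), h) = Add(Mul(2, c, Pow(Add(Rational(-11, 2), h), -1)), h) = Add(h, Mul(2, c, Pow(Add(Rational(-11, 2), h), -1))))
Add(Function('Q')(-73, -186), Add(16840, -232)) = Add(Mul(Pow(Add(-11, Mul(2, -186)), -1), Add(Mul(-11, -186), Mul(2, Pow(-186, 2)), Mul(4, -73))), Add(16840, -232)) = Add(Mul(Pow(Add(-11, -372), -1), Add(2046, Mul(2, 34596), -292)), 16608) = Add(Mul(Pow(-383, -1), Add(2046, 69192, -292)), 16608) = Add(Mul(Rational(-1, 383), 70946), 16608) = Add(Rational(-70946, 383), 16608) = Rational(6289918, 383)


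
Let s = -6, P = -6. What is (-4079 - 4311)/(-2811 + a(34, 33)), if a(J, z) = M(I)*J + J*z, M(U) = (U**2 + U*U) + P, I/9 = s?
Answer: -1678/39279 ≈ -0.042720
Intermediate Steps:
I = -54 (I = 9*(-6) = -54)
M(U) = -6 + 2*U**2 (M(U) = (U**2 + U*U) - 6 = (U**2 + U**2) - 6 = 2*U**2 - 6 = -6 + 2*U**2)
a(J, z) = 5826*J + J*z (a(J, z) = (-6 + 2*(-54)**2)*J + J*z = (-6 + 2*2916)*J + J*z = (-6 + 5832)*J + J*z = 5826*J + J*z)
(-4079 - 4311)/(-2811 + a(34, 33)) = (-4079 - 4311)/(-2811 + 34*(5826 + 33)) = -8390/(-2811 + 34*5859) = -8390/(-2811 + 199206) = -8390/196395 = -8390*1/196395 = -1678/39279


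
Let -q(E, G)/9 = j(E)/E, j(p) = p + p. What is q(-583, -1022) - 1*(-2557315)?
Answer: 2557297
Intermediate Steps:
j(p) = 2*p
q(E, G) = -18 (q(E, G) = -9*2*E/E = -9*2 = -18)
q(-583, -1022) - 1*(-2557315) = -18 - 1*(-2557315) = -18 + 2557315 = 2557297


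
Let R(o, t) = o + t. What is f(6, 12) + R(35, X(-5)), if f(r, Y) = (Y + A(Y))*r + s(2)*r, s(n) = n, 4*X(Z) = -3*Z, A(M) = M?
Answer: 779/4 ≈ 194.75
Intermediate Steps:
X(Z) = -3*Z/4 (X(Z) = (-3*Z)/4 = -3*Z/4)
f(r, Y) = 2*r + 2*Y*r (f(r, Y) = (Y + Y)*r + 2*r = (2*Y)*r + 2*r = 2*Y*r + 2*r = 2*r + 2*Y*r)
f(6, 12) + R(35, X(-5)) = 2*6*(1 + 12) + (35 - 3/4*(-5)) = 2*6*13 + (35 + 15/4) = 156 + 155/4 = 779/4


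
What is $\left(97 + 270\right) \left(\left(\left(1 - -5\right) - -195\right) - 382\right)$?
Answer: $-66427$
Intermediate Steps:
$\left(97 + 270\right) \left(\left(\left(1 - -5\right) - -195\right) - 382\right) = 367 \left(\left(\left(1 + 5\right) + 195\right) - 382\right) = 367 \left(\left(6 + 195\right) - 382\right) = 367 \left(201 - 382\right) = 367 \left(-181\right) = -66427$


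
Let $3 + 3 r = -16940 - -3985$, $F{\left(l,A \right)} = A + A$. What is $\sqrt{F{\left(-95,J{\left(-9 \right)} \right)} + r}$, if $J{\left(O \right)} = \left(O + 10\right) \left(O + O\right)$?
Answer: $\frac{i \sqrt{39198}}{3} \approx 65.995 i$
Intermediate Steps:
$J{\left(O \right)} = 2 O \left(10 + O\right)$ ($J{\left(O \right)} = \left(10 + O\right) 2 O = 2 O \left(10 + O\right)$)
$F{\left(l,A \right)} = 2 A$
$r = - \frac{12958}{3}$ ($r = -1 + \frac{-16940 - -3985}{3} = -1 + \frac{-16940 + 3985}{3} = -1 + \frac{1}{3} \left(-12955\right) = -1 - \frac{12955}{3} = - \frac{12958}{3} \approx -4319.3$)
$\sqrt{F{\left(-95,J{\left(-9 \right)} \right)} + r} = \sqrt{2 \cdot 2 \left(-9\right) \left(10 - 9\right) - \frac{12958}{3}} = \sqrt{2 \cdot 2 \left(-9\right) 1 - \frac{12958}{3}} = \sqrt{2 \left(-18\right) - \frac{12958}{3}} = \sqrt{-36 - \frac{12958}{3}} = \sqrt{- \frac{13066}{3}} = \frac{i \sqrt{39198}}{3}$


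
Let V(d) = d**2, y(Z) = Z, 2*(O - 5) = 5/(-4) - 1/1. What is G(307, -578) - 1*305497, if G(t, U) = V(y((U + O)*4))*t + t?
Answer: 6475143483/4 ≈ 1.6188e+9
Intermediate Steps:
O = 31/8 (O = 5 + (5/(-4) - 1/1)/2 = 5 + (5*(-1/4) - 1*1)/2 = 5 + (-5/4 - 1)/2 = 5 + (1/2)*(-9/4) = 5 - 9/8 = 31/8 ≈ 3.8750)
G(t, U) = t + t*(31/2 + 4*U)**2 (G(t, U) = ((U + 31/8)*4)**2*t + t = ((31/8 + U)*4)**2*t + t = (31/2 + 4*U)**2*t + t = t*(31/2 + 4*U)**2 + t = t + t*(31/2 + 4*U)**2)
G(307, -578) - 1*305497 = (1/4)*307*(4 + (31 + 8*(-578))**2) - 1*305497 = (1/4)*307*(4 + (31 - 4624)**2) - 305497 = (1/4)*307*(4 + (-4593)**2) - 305497 = (1/4)*307*(4 + 21095649) - 305497 = (1/4)*307*21095653 - 305497 = 6476365471/4 - 305497 = 6475143483/4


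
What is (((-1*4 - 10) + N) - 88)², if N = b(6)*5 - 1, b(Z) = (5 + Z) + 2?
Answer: 1444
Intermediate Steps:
b(Z) = 7 + Z
N = 64 (N = (7 + 6)*5 - 1 = 13*5 - 1 = 65 - 1 = 64)
(((-1*4 - 10) + N) - 88)² = (((-1*4 - 10) + 64) - 88)² = (((-4 - 10) + 64) - 88)² = ((-14 + 64) - 88)² = (50 - 88)² = (-38)² = 1444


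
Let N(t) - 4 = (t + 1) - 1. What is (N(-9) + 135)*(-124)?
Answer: -16120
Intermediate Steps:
N(t) = 4 + t (N(t) = 4 + ((t + 1) - 1) = 4 + ((1 + t) - 1) = 4 + t)
(N(-9) + 135)*(-124) = ((4 - 9) + 135)*(-124) = (-5 + 135)*(-124) = 130*(-124) = -16120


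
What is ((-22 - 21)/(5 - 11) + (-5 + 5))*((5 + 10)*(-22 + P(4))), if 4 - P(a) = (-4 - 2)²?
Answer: -5805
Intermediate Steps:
P(a) = -32 (P(a) = 4 - (-4 - 2)² = 4 - 1*(-6)² = 4 - 1*36 = 4 - 36 = -32)
((-22 - 21)/(5 - 11) + (-5 + 5))*((5 + 10)*(-22 + P(4))) = ((-22 - 21)/(5 - 11) + (-5 + 5))*((5 + 10)*(-22 - 32)) = (-43/(-6) + 0)*(15*(-54)) = (-43*(-⅙) + 0)*(-810) = (43/6 + 0)*(-810) = (43/6)*(-810) = -5805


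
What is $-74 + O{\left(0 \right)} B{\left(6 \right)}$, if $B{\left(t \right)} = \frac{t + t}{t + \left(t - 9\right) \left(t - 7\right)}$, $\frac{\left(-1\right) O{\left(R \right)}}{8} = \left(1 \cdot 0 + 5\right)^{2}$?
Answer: $- \frac{1022}{3} \approx -340.67$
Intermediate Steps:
$O{\left(R \right)} = -200$ ($O{\left(R \right)} = - 8 \left(1 \cdot 0 + 5\right)^{2} = - 8 \left(0 + 5\right)^{2} = - 8 \cdot 5^{2} = \left(-8\right) 25 = -200$)
$B{\left(t \right)} = \frac{2 t}{t + \left(-9 + t\right) \left(-7 + t\right)}$
$-74 + O{\left(0 \right)} B{\left(6 \right)} = -74 - 200 \cdot 2 \cdot 6 \frac{1}{63 + 6^{2} - 90} = -74 - 200 \cdot 2 \cdot 6 \frac{1}{63 + 36 - 90} = -74 - 200 \cdot 2 \cdot 6 \cdot \frac{1}{9} = -74 - \frac{800}{3} = - \frac{1022}{3}$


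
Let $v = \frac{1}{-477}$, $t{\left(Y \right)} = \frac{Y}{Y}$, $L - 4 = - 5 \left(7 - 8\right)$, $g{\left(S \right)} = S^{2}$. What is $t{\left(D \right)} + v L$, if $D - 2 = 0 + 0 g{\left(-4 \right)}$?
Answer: $\frac{52}{53} \approx 0.98113$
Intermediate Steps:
$L = 9$ ($L = 4 - 5 \left(7 - 8\right) = 4 - -5 = 4 + 5 = 9$)
$D = 2$ ($D = 2 + \left(0 + 0 \left(-4\right)^{2}\right) = 2 + \left(0 + 0 \cdot 16\right) = 2 + \left(0 + 0\right) = 2 + 0 = 2$)
$t{\left(Y \right)} = 1$
$v = - \frac{1}{477} \approx -0.0020964$
$t{\left(D \right)} + v L = 1 - \frac{1}{53} = \frac{52}{53}$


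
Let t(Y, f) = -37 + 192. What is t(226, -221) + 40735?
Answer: 40890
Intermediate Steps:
t(Y, f) = 155
t(226, -221) + 40735 = 155 + 40735 = 40890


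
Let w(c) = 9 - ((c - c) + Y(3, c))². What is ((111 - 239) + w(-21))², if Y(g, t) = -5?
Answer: 20736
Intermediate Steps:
w(c) = -16 (w(c) = 9 - ((c - c) - 5)² = 9 - (0 - 5)² = 9 - 1*(-5)² = 9 - 1*25 = 9 - 25 = -16)
((111 - 239) + w(-21))² = ((111 - 239) - 16)² = (-128 - 16)² = (-144)² = 20736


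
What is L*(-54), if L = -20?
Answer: 1080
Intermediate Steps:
L*(-54) = -20*(-54) = 1080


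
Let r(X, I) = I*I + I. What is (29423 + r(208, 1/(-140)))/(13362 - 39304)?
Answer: -576690661/508463200 ≈ -1.1342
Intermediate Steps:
r(X, I) = I + I² (r(X, I) = I² + I = I + I²)
(29423 + r(208, 1/(-140)))/(13362 - 39304) = (29423 + (1 + 1/(-140))/(-140))/(13362 - 39304) = (29423 - (1 - 1/140)/140)/(-25942) = (29423 - 1/140*139/140)*(-1/25942) = (29423 - 139/19600)*(-1/25942) = (576690661/19600)*(-1/25942) = -576690661/508463200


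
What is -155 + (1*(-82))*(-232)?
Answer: 18869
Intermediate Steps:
-155 + (1*(-82))*(-232) = -155 - 82*(-232) = -155 + 19024 = 18869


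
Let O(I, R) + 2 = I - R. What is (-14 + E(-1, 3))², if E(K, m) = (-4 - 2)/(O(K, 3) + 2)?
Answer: 625/4 ≈ 156.25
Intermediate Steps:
O(I, R) = -2 + I - R (O(I, R) = -2 + (I - R) = -2 + I - R)
E(K, m) = -6/(-3 + K) (E(K, m) = (-4 - 2)/((-2 + K - 1*3) + 2) = -6/((-2 + K - 3) + 2) = -6/((-5 + K) + 2) = -6/(-3 + K))
(-14 + E(-1, 3))² = (-14 - 6/(-3 - 1))² = (-14 - 6/(-4))² = (-14 - 6*(-¼))² = (-14 + 3/2)² = (-25/2)² = 625/4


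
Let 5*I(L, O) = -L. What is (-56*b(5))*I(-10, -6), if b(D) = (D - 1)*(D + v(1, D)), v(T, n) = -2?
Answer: -1344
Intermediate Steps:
I(L, O) = -L/5 (I(L, O) = (-L)/5 = -L/5)
b(D) = (-1 + D)*(-2 + D) (b(D) = (D - 1)*(D - 2) = (-1 + D)*(-2 + D))
(-56*b(5))*I(-10, -6) = (-56*(2 + 5² - 3*5))*(-⅕*(-10)) = -56*(2 + 25 - 15)*2 = -56*12*2 = -672*2 = -1344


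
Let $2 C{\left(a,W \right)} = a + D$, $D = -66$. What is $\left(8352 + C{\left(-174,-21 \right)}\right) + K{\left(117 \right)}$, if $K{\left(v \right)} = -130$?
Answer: $8102$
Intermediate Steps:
$C{\left(a,W \right)} = -33 + \frac{a}{2}$ ($C{\left(a,W \right)} = \frac{a - 66}{2} = \frac{-66 + a}{2} = -33 + \frac{a}{2}$)
$\left(8352 + C{\left(-174,-21 \right)}\right) + K{\left(117 \right)} = \left(8352 + \left(-33 + \frac{1}{2} \left(-174\right)\right)\right) - 130 = \left(8352 - 120\right) - 130 = 8232 - 130 = 8102$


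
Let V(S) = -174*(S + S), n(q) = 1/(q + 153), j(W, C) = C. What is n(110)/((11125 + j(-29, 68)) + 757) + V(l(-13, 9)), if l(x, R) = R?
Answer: -9843406199/3142850 ≈ -3132.0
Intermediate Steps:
n(q) = 1/(153 + q)
V(S) = -348*S
n(110)/((11125 + j(-29, 68)) + 757) + V(l(-13, 9)) = 1/((153 + 110)*((11125 + 68) + 757)) - 348*9 = 1/(263*(11193 + 757)) - 3132 = (1/263)/11950 - 3132 = (1/263)*(1/11950) - 3132 = 1/3142850 - 3132 = -9843406199/3142850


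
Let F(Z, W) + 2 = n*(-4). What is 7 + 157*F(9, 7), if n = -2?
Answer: 949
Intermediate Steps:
F(Z, W) = 6 (F(Z, W) = -2 - 2*(-4) = -2 + 8 = 6)
7 + 157*F(9, 7) = 7 + 157*6 = 7 + 942 = 949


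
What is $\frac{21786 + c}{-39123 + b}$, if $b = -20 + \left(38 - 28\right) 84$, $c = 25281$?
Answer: $- \frac{47067}{38303} \approx -1.2288$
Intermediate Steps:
$b = 820$ ($b = -20 + 10 \cdot 84 = -20 + 840 = 820$)
$\frac{21786 + c}{-39123 + b} = \frac{21786 + 25281}{-39123 + 820} = \frac{47067}{-38303} = 47067 \left(- \frac{1}{38303}\right) = - \frac{47067}{38303}$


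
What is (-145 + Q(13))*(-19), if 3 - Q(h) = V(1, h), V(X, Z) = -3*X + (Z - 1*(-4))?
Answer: 2964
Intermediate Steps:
V(X, Z) = 4 + Z - 3*X (V(X, Z) = -3*X + (Z + 4) = -3*X + (4 + Z) = 4 + Z - 3*X)
Q(h) = 2 - h (Q(h) = 3 - (4 + h - 3*1) = 3 - (4 + h - 3) = 3 - (1 + h) = 3 + (-1 - h) = 2 - h)
(-145 + Q(13))*(-19) = (-145 + (2 - 1*13))*(-19) = (-145 + (2 - 13))*(-19) = (-145 - 11)*(-19) = -156*(-19) = 2964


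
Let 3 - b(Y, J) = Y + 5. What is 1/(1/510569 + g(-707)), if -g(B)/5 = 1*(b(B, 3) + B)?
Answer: 510569/5105691 ≈ 0.10000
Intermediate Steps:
b(Y, J) = -2 - Y (b(Y, J) = 3 - (Y + 5) = 3 - (5 + Y) = 3 + (-5 - Y) = -2 - Y)
g(B) = 10 (g(B) = -5*((-2 - B) + B) = -5*(-2) = 10)
1/(1/510569 + g(-707)) = 1/(1/510569 + 10) = 1/(5105691/510569) = 510569/5105691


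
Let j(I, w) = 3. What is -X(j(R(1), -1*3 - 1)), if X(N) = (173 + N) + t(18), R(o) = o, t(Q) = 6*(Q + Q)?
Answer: -392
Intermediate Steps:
t(Q) = 12*Q (t(Q) = 6*(2*Q) = 12*Q)
X(N) = 389 + N (X(N) = (173 + N) + 12*18 = (173 + N) + 216 = 389 + N)
-X(j(R(1), -1*3 - 1)) = -(389 + 3) = -1*392 = -392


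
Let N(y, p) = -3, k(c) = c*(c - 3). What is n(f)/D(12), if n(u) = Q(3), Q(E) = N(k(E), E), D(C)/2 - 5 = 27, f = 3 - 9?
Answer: -3/64 ≈ -0.046875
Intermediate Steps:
f = -6
D(C) = 64 (D(C) = 10 + 2*27 = 10 + 54 = 64)
k(c) = c*(-3 + c)
Q(E) = -3
n(u) = -3
n(f)/D(12) = -3/64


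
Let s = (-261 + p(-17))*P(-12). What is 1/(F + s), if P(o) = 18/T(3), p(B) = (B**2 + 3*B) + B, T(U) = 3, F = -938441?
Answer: -1/938681 ≈ -1.0653e-6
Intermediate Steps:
p(B) = B**2 + 4*B
P(o) = 6 (P(o) = 18/3 = 18*(1/3) = 6)
s = -240 (s = (-261 - 17*(4 - 17))*6 = (-261 - 17*(-13))*6 = (-261 + 221)*6 = -40*6 = -240)
1/(F + s) = 1/(-938441 - 240) = 1/(-938681) = -1/938681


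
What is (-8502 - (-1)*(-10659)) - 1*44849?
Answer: -64010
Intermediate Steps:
(-8502 - (-1)*(-10659)) - 1*44849 = (-8502 - 1*10659) - 44849 = (-8502 - 10659) - 44849 = -19161 - 44849 = -64010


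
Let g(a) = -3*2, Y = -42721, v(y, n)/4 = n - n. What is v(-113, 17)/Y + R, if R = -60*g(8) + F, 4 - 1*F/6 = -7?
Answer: 426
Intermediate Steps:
F = 66 (F = 24 - 6*(-7) = 24 + 42 = 66)
v(y, n) = 0 (v(y, n) = 4*(n - n) = 4*0 = 0)
g(a) = -6
R = 426 (R = -60*(-6) + 66 = 360 + 66 = 426)
v(-113, 17)/Y + R = 0/(-42721) + 426 = 0*(-1/42721) + 426 = 0 + 426 = 426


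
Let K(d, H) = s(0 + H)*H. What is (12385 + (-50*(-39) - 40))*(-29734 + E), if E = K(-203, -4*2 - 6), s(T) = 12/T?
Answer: -424875990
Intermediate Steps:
K(d, H) = 12 (K(d, H) = (12/(0 + H))*H = (12/H)*H = 12)
E = 12
(12385 + (-50*(-39) - 40))*(-29734 + E) = (12385 + (-50*(-39) - 40))*(-29734 + 12) = (12385 + (1950 - 40))*(-29722) = (12385 + 1910)*(-29722) = 14295*(-29722) = -424875990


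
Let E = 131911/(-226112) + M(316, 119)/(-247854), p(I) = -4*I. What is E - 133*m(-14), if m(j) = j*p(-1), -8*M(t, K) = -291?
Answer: 69562300126081/9340460608 ≈ 7447.4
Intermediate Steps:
M(t, K) = 291/8 (M(t, K) = -⅛*(-291) = 291/8)
m(j) = 4*j (m(j) = j*(-4*(-1)) = j*4 = 4*j)
E = -5450482303/9340460608 (E = 131911/(-226112) + (291/8)/(-247854) = 131911*(-1/226112) + (291/8)*(-1/247854) = -131911/226112 - 97/660944 = -5450482303/9340460608 ≈ -0.58353)
E - 133*m(-14) = -5450482303/9340460608 - 133*4*(-14) = -5450482303/9340460608 - 133*(-56) = -5450482303/9340460608 - 1*(-7448) = -5450482303/9340460608 + 7448 = 69562300126081/9340460608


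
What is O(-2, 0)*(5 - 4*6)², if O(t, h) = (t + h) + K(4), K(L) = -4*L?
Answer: -6498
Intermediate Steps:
O(t, h) = -16 + h + t (O(t, h) = (t + h) - 4*4 = (h + t) - 16 = -16 + h + t)
O(-2, 0)*(5 - 4*6)² = (-16 + 0 - 2)*(5 - 4*6)² = -18*(5 - 24)² = -18*(-19)² = -18*361 = -6498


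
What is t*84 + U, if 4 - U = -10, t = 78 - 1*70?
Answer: 686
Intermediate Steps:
t = 8 (t = 78 - 70 = 8)
U = 14 (U = 4 - 1*(-10) = 4 + 10 = 14)
t*84 + U = 8*84 + 14 = 672 + 14 = 686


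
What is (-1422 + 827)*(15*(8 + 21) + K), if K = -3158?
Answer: 1620185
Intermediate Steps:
(-1422 + 827)*(15*(8 + 21) + K) = (-1422 + 827)*(15*(8 + 21) - 3158) = -595*(15*29 - 3158) = -595*(435 - 3158) = -595*(-2723) = 1620185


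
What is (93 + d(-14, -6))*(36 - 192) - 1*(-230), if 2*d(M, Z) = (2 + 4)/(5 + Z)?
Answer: -13810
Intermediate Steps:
d(M, Z) = 3/(5 + Z) (d(M, Z) = ((2 + 4)/(5 + Z))/2 = (6/(5 + Z))/2 = 3/(5 + Z))
(93 + d(-14, -6))*(36 - 192) - 1*(-230) = (93 + 3/(5 - 6))*(36 - 192) - 1*(-230) = (93 + 3/(-1))*(-156) + 230 = (93 + 3*(-1))*(-156) + 230 = (93 - 3)*(-156) + 230 = 90*(-156) + 230 = -14040 + 230 = -13810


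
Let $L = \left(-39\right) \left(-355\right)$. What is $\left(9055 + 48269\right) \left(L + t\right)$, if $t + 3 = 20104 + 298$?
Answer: $1963003056$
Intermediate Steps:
$t = 20399$ ($t = -3 + \left(20104 + 298\right) = -3 + 20402 = 20399$)
$L = 13845$
$\left(9055 + 48269\right) \left(L + t\right) = \left(9055 + 48269\right) \left(13845 + 20399\right) = 57324 \cdot 34244 = 1963003056$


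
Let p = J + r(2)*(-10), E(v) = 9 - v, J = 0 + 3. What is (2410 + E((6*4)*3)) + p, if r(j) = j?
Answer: 2330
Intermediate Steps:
J = 3
p = -17 (p = 3 + 2*(-10) = 3 - 20 = -17)
(2410 + E((6*4)*3)) + p = (2410 + (9 - 6*4*3)) - 17 = (2410 + (9 - 24*3)) - 17 = (2410 + (9 - 1*72)) - 17 = (2410 + (9 - 72)) - 17 = (2410 - 63) - 17 = 2347 - 17 = 2330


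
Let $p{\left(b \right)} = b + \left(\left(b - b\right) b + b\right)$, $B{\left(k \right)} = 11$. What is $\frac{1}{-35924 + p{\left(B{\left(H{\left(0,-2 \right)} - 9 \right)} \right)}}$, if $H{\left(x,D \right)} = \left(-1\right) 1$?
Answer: $- \frac{1}{35902} \approx -2.7854 \cdot 10^{-5}$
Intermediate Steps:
$H{\left(x,D \right)} = -1$
$p{\left(b \right)} = 2 b$ ($p{\left(b \right)} = b + \left(0 b + b\right) = b + \left(0 + b\right) = b + b = 2 b$)
$\frac{1}{-35924 + p{\left(B{\left(H{\left(0,-2 \right)} - 9 \right)} \right)}} = \frac{1}{-35924 + 2 \cdot 11} = \frac{1}{-35924 + 22} = \frac{1}{-35902} = - \frac{1}{35902}$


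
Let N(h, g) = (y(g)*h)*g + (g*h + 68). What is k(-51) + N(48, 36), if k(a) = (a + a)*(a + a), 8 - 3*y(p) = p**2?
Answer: -729688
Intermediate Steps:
y(p) = 8/3 - p**2/3
k(a) = 4*a**2 (k(a) = (2*a)*(2*a) = 4*a**2)
N(h, g) = 68 + g*h + g*h*(8/3 - g**2/3) (N(h, g) = ((8/3 - g**2/3)*h)*g + (g*h + 68) = (h*(8/3 - g**2/3))*g + (68 + g*h) = g*h*(8/3 - g**2/3) + (68 + g*h) = 68 + g*h + g*h*(8/3 - g**2/3))
k(-51) + N(48, 36) = 4*(-51)**2 + (68 - 1/3*48*36**3 + (11/3)*36*48) = 4*2601 + (68 - 1/3*48*46656 + 6336) = 10404 + (68 - 746496 + 6336) = 10404 - 740092 = -729688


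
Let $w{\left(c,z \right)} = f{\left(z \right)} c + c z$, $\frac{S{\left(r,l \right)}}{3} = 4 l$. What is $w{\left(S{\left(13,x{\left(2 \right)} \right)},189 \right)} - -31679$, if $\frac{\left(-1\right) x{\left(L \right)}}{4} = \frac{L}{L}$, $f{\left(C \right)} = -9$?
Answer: $23039$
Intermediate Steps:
$x{\left(L \right)} = -4$ ($x{\left(L \right)} = - 4 \frac{L}{L} = \left(-4\right) 1 = -4$)
$S{\left(r,l \right)} = 12 l$ ($S{\left(r,l \right)} = 3 \cdot 4 l = 12 l$)
$w{\left(c,z \right)} = - 9 c + c z$
$w{\left(S{\left(13,x{\left(2 \right)} \right)},189 \right)} - -31679 = 12 \left(-4\right) \left(-9 + 189\right) - -31679 = \left(-48\right) 180 + 31679 = -8640 + 31679 = 23039$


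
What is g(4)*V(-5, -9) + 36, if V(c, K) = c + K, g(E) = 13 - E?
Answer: -90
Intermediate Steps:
V(c, K) = K + c
g(4)*V(-5, -9) + 36 = (13 - 1*4)*(-9 - 5) + 36 = (13 - 4)*(-14) + 36 = 9*(-14) + 36 = -126 + 36 = -90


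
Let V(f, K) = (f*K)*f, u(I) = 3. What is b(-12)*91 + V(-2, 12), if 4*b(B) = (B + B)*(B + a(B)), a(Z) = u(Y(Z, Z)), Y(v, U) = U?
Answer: 4962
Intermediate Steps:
a(Z) = 3
V(f, K) = K*f² (V(f, K) = (K*f)*f = K*f²)
b(B) = B*(3 + B)/2 (b(B) = ((B + B)*(B + 3))/4 = ((2*B)*(3 + B))/4 = (2*B*(3 + B))/4 = B*(3 + B)/2)
b(-12)*91 + V(-2, 12) = ((½)*(-12)*(3 - 12))*91 + 12*(-2)² = ((½)*(-12)*(-9))*91 + 12*4 = 54*91 + 48 = 4914 + 48 = 4962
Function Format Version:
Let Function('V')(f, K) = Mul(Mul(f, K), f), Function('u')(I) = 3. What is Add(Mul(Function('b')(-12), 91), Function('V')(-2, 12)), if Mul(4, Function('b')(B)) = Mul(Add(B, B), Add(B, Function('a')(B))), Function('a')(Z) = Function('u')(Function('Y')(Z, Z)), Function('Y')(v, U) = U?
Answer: 4962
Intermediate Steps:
Function('a')(Z) = 3
Function('V')(f, K) = Mul(K, Pow(f, 2)) (Function('V')(f, K) = Mul(Mul(K, f), f) = Mul(K, Pow(f, 2)))
Function('b')(B) = Mul(Rational(1, 2), B, Add(3, B)) (Function('b')(B) = Mul(Rational(1, 4), Mul(Add(B, B), Add(B, 3))) = Mul(Rational(1, 4), Mul(Mul(2, B), Add(3, B))) = Mul(Rational(1, 4), Mul(2, B, Add(3, B))) = Mul(Rational(1, 2), B, Add(3, B)))
Add(Mul(Function('b')(-12), 91), Function('V')(-2, 12)) = Add(Mul(Mul(Rational(1, 2), -12, Add(3, -12)), 91), Mul(12, Pow(-2, 2))) = Add(Mul(Mul(Rational(1, 2), -12, -9), 91), Mul(12, 4)) = Add(Mul(54, 91), 48) = Add(4914, 48) = 4962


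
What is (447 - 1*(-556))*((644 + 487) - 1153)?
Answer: -22066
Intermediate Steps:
(447 - 1*(-556))*((644 + 487) - 1153) = (447 + 556)*(1131 - 1153) = 1003*(-22) = -22066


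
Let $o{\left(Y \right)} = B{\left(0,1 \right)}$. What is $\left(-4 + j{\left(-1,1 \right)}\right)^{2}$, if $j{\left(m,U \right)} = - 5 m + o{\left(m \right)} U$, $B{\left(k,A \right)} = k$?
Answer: $1$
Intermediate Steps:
$o{\left(Y \right)} = 0$
$j{\left(m,U \right)} = - 5 m$ ($j{\left(m,U \right)} = - 5 m + 0 U = - 5 m + 0 = - 5 m$)
$\left(-4 + j{\left(-1,1 \right)}\right)^{2} = \left(-4 - -5\right)^{2} = \left(-4 + 5\right)^{2} = 1^{2} = 1$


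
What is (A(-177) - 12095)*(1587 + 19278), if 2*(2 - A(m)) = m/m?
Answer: -504661755/2 ≈ -2.5233e+8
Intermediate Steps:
A(m) = 3/2 (A(m) = 2 - m/(2*m) = 2 - 1/2*1 = 2 - 1/2 = 3/2)
(A(-177) - 12095)*(1587 + 19278) = (3/2 - 12095)*(1587 + 19278) = -24187/2*20865 = -504661755/2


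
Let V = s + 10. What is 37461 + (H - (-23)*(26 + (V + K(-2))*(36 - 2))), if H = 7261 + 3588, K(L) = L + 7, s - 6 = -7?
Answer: 59856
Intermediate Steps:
s = -1 (s = 6 - 7 = -1)
V = 9 (V = -1 + 10 = 9)
K(L) = 7 + L
H = 10849
37461 + (H - (-23)*(26 + (V + K(-2))*(36 - 2))) = 37461 + (10849 - (-23)*(26 + (9 + (7 - 2))*(36 - 2))) = 37461 + (10849 - (-23)*(26 + (9 + 5)*34)) = 37461 + (10849 - (-23)*(26 + 14*34)) = 37461 + (10849 - (-23)*(26 + 476)) = 37461 + (10849 - (-23)*502) = 37461 + (10849 - 1*(-11546)) = 37461 + (10849 + 11546) = 37461 + 22395 = 59856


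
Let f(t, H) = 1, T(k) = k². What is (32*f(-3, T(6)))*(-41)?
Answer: -1312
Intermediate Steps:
(32*f(-3, T(6)))*(-41) = (32*1)*(-41) = 32*(-41) = -1312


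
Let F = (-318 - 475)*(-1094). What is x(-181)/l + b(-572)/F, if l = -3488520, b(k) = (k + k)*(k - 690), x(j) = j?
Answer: 193716577987/116401446840 ≈ 1.6642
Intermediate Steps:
b(k) = 2*k*(-690 + k) (b(k) = (2*k)*(-690 + k) = 2*k*(-690 + k))
F = 867542 (F = -793*(-1094) = 867542)
x(-181)/l + b(-572)/F = -181/(-3488520) + (2*(-572)*(-690 - 572))/867542 = -181*(-1/3488520) + (2*(-572)*(-1262))*(1/867542) = 181/3488520 + 1443728*(1/867542) = 181/3488520 + 55528/33367 = 193716577987/116401446840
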